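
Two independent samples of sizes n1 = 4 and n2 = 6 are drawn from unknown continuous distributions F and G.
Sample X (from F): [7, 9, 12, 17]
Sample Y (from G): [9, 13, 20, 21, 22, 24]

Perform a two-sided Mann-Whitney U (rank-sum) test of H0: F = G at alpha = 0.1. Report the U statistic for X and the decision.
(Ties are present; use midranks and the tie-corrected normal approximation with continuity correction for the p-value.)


Step 1: Combine and sort all 10 observations; assign midranks.
sorted (value, group): (7,X), (9,X), (9,Y), (12,X), (13,Y), (17,X), (20,Y), (21,Y), (22,Y), (24,Y)
ranks: 7->1, 9->2.5, 9->2.5, 12->4, 13->5, 17->6, 20->7, 21->8, 22->9, 24->10
Step 2: Rank sum for X: R1 = 1 + 2.5 + 4 + 6 = 13.5.
Step 3: U_X = R1 - n1(n1+1)/2 = 13.5 - 4*5/2 = 13.5 - 10 = 3.5.
       U_Y = n1*n2 - U_X = 24 - 3.5 = 20.5.
Step 4: Ties are present, so use the tie-corrected normal approximation (with continuity correction) for the p-value.
Step 5: p-value = 0.087118; compare to alpha = 0.1. reject H0.

U_X = 3.5, p = 0.087118, reject H0 at alpha = 0.1.


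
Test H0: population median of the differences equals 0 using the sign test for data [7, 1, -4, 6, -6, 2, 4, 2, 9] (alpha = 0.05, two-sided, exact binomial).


Step 1: Discard zero differences. Original n = 9; n_eff = number of nonzero differences = 9.
Nonzero differences (with sign): +7, +1, -4, +6, -6, +2, +4, +2, +9
Step 2: Count signs: positive = 7, negative = 2.
Step 3: Under H0: P(positive) = 0.5, so the number of positives S ~ Bin(9, 0.5).
Step 4: Two-sided exact p-value = sum of Bin(9,0.5) probabilities at or below the observed probability = 0.179688.
Step 5: alpha = 0.05. fail to reject H0.

n_eff = 9, pos = 7, neg = 2, p = 0.179688, fail to reject H0.


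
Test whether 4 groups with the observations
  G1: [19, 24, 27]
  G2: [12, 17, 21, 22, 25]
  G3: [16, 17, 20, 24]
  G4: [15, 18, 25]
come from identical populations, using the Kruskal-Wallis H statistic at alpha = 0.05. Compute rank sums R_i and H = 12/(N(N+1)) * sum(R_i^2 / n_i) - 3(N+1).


Step 1: Combine all N = 15 observations and assign midranks.
sorted (value, group, rank): (12,G2,1), (15,G4,2), (16,G3,3), (17,G2,4.5), (17,G3,4.5), (18,G4,6), (19,G1,7), (20,G3,8), (21,G2,9), (22,G2,10), (24,G1,11.5), (24,G3,11.5), (25,G2,13.5), (25,G4,13.5), (27,G1,15)
Step 2: Sum ranks within each group.
R_1 = 33.5 (n_1 = 3)
R_2 = 38 (n_2 = 5)
R_3 = 27 (n_3 = 4)
R_4 = 21.5 (n_4 = 3)
Step 3: H = 12/(N(N+1)) * sum(R_i^2/n_i) - 3(N+1)
     = 12/(15*16) * (33.5^2/3 + 38^2/5 + 27^2/4 + 21.5^2/3) - 3*16
     = 0.050000 * 999.217 - 48
     = 1.960833.
Step 4: Ties present; correction factor C = 1 - 18/(15^3 - 15) = 0.994643. Corrected H = 1.960833 / 0.994643 = 1.971394.
Step 5: Under H0, H ~ chi^2(3); p-value = 0.578365.
Step 6: alpha = 0.05. fail to reject H0.

H = 1.9714, df = 3, p = 0.578365, fail to reject H0.


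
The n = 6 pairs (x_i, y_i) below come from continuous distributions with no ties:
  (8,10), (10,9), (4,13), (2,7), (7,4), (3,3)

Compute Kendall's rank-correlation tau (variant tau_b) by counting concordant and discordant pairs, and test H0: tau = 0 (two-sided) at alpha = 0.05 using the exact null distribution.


Step 1: Enumerate the 15 unordered pairs (i,j) with i<j and classify each by sign(x_j-x_i) * sign(y_j-y_i).
  (1,2):dx=+2,dy=-1->D; (1,3):dx=-4,dy=+3->D; (1,4):dx=-6,dy=-3->C; (1,5):dx=-1,dy=-6->C
  (1,6):dx=-5,dy=-7->C; (2,3):dx=-6,dy=+4->D; (2,4):dx=-8,dy=-2->C; (2,5):dx=-3,dy=-5->C
  (2,6):dx=-7,dy=-6->C; (3,4):dx=-2,dy=-6->C; (3,5):dx=+3,dy=-9->D; (3,6):dx=-1,dy=-10->C
  (4,5):dx=+5,dy=-3->D; (4,6):dx=+1,dy=-4->D; (5,6):dx=-4,dy=-1->C
Step 2: C = 9, D = 6, total pairs = 15.
Step 3: tau = (C - D)/(n(n-1)/2) = (9 - 6)/15 = 0.200000.
Step 4: Exact two-sided p-value (enumerate n! = 720 permutations of y under H0): p = 0.719444.
Step 5: alpha = 0.05. fail to reject H0.

tau_b = 0.2000 (C=9, D=6), p = 0.719444, fail to reject H0.


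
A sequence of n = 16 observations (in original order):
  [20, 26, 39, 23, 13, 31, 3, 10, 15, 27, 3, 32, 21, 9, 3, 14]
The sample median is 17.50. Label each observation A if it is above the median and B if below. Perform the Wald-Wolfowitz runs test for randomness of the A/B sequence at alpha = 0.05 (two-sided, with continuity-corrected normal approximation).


Step 1: Compute median = 17.50; label A = above, B = below.
Labels in order: AAAABABBBABAABBB  (n_A = 8, n_B = 8)
Step 2: Count runs R = 8.
Step 3: Under H0 (random ordering), E[R] = 2*n_A*n_B/(n_A+n_B) + 1 = 2*8*8/16 + 1 = 9.0000.
        Var[R] = 2*n_A*n_B*(2*n_A*n_B - n_A - n_B) / ((n_A+n_B)^2 * (n_A+n_B-1)) = 14336/3840 = 3.7333.
        SD[R] = 1.9322.
Step 4: Continuity-corrected z = (R + 0.5 - E[R]) / SD[R] = (8 + 0.5 - 9.0000) / 1.9322 = -0.2588.
Step 5: Two-sided p-value via normal approximation = 2*(1 - Phi(|z|)) = 0.795809.
Step 6: alpha = 0.05. fail to reject H0.

R = 8, z = -0.2588, p = 0.795809, fail to reject H0.


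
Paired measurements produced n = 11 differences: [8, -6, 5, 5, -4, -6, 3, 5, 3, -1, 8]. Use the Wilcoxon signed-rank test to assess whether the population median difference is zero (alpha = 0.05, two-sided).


Step 1: Drop any zero differences (none here) and take |d_i|.
|d| = [8, 6, 5, 5, 4, 6, 3, 5, 3, 1, 8]
Step 2: Midrank |d_i| (ties get averaged ranks).
ranks: |8|->10.5, |6|->8.5, |5|->6, |5|->6, |4|->4, |6|->8.5, |3|->2.5, |5|->6, |3|->2.5, |1|->1, |8|->10.5
Step 3: Attach original signs; sum ranks with positive sign and with negative sign.
W+ = 10.5 + 6 + 6 + 2.5 + 6 + 2.5 + 10.5 = 44
W- = 8.5 + 4 + 8.5 + 1 = 22
(Check: W+ + W- = 66 should equal n(n+1)/2 = 66.)
Step 4: Test statistic W = min(W+, W-) = 22.
Step 5: Ties in |d|, so use the tie-corrected normal approximation.
        E[W] = n(n+1)/4 = 11*12/4 = 33.
        Tie groups: |d|=3 (t=2), |d|=5 (t=3), |d|=6 (t=2), |d|=8 (t=2); sum(t^3 - t) = 42.
        Var[W] = n(n+1)(2n+1)/24 - sum(t^3-t)/48 = 3036/24 - 42/48 = 125.625.
        z = (W - E[W]) / sqrt(Var[W]) = (22 - 33) / 11.2083 = -0.9814.
        Two-sided p = 2*Phi(z) = 0.326386.
Step 6: alpha = 0.05. fail to reject H0.

W+ = 44, W- = 22, W = min = 22, p = 0.326386, fail to reject H0.


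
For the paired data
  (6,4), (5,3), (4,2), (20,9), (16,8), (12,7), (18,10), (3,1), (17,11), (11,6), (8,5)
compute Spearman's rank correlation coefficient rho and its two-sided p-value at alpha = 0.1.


Step 1: Rank x and y separately (midranks; no ties here).
rank(x): 6->4, 5->3, 4->2, 20->11, 16->8, 12->7, 18->10, 3->1, 17->9, 11->6, 8->5
rank(y): 4->4, 3->3, 2->2, 9->9, 8->8, 7->7, 10->10, 1->1, 11->11, 6->6, 5->5
Step 2: d_i = R_x(i) - R_y(i); compute d_i^2.
  (4-4)^2=0, (3-3)^2=0, (2-2)^2=0, (11-9)^2=4, (8-8)^2=0, (7-7)^2=0, (10-10)^2=0, (1-1)^2=0, (9-11)^2=4, (6-6)^2=0, (5-5)^2=0
sum(d^2) = 8.
Step 3: rho = 1 - 6*8 / (11*(11^2 - 1)) = 1 - 48/1320 = 0.963636.
Step 4: Under H0, t = rho * sqrt((n-2)/(1-rho^2)) = 10.8186 ~ t(9).
Step 5: Two-sided p-value from the t-distribution with 9 df = 0.000002.
Step 6: alpha = 0.1. reject H0.

rho = 0.9636, p = 0.000002, reject H0 at alpha = 0.1.


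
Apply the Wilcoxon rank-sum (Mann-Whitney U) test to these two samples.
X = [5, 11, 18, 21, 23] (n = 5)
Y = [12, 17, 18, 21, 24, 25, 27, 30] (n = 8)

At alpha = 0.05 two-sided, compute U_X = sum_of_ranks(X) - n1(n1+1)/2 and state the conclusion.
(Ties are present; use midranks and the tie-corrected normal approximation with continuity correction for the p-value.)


Step 1: Combine and sort all 13 observations; assign midranks.
sorted (value, group): (5,X), (11,X), (12,Y), (17,Y), (18,X), (18,Y), (21,X), (21,Y), (23,X), (24,Y), (25,Y), (27,Y), (30,Y)
ranks: 5->1, 11->2, 12->3, 17->4, 18->5.5, 18->5.5, 21->7.5, 21->7.5, 23->9, 24->10, 25->11, 27->12, 30->13
Step 2: Rank sum for X: R1 = 1 + 2 + 5.5 + 7.5 + 9 = 25.
Step 3: U_X = R1 - n1(n1+1)/2 = 25 - 5*6/2 = 25 - 15 = 10.
       U_Y = n1*n2 - U_X = 40 - 10 = 30.
Step 4: Ties are present, so use the tie-corrected normal approximation (with continuity correction) for the p-value.
Step 5: p-value = 0.163169; compare to alpha = 0.05. fail to reject H0.

U_X = 10, p = 0.163169, fail to reject H0 at alpha = 0.05.


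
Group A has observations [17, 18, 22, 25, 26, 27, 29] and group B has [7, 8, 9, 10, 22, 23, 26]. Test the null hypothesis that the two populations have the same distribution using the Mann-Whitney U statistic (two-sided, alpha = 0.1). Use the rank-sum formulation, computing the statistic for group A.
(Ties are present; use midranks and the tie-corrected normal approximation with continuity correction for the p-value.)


Step 1: Combine and sort all 14 observations; assign midranks.
sorted (value, group): (7,Y), (8,Y), (9,Y), (10,Y), (17,X), (18,X), (22,X), (22,Y), (23,Y), (25,X), (26,X), (26,Y), (27,X), (29,X)
ranks: 7->1, 8->2, 9->3, 10->4, 17->5, 18->6, 22->7.5, 22->7.5, 23->9, 25->10, 26->11.5, 26->11.5, 27->13, 29->14
Step 2: Rank sum for X: R1 = 5 + 6 + 7.5 + 10 + 11.5 + 13 + 14 = 67.
Step 3: U_X = R1 - n1(n1+1)/2 = 67 - 7*8/2 = 67 - 28 = 39.
       U_Y = n1*n2 - U_X = 49 - 39 = 10.
Step 4: Ties are present, so use the tie-corrected normal approximation (with continuity correction) for the p-value.
Step 5: p-value = 0.073005; compare to alpha = 0.1. reject H0.

U_X = 39, p = 0.073005, reject H0 at alpha = 0.1.


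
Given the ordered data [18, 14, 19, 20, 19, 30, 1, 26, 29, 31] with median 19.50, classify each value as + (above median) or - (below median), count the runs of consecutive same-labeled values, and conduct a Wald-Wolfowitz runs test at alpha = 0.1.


Step 1: Compute median = 19.50; label A = above, B = below.
Labels in order: BBBABABAAA  (n_A = 5, n_B = 5)
Step 2: Count runs R = 6.
Step 3: Under H0 (random ordering), E[R] = 2*n_A*n_B/(n_A+n_B) + 1 = 2*5*5/10 + 1 = 6.0000.
        Var[R] = 2*n_A*n_B*(2*n_A*n_B - n_A - n_B) / ((n_A+n_B)^2 * (n_A+n_B-1)) = 2000/900 = 2.2222.
        SD[R] = 1.4907.
Step 4: R = E[R], so z = 0 with no continuity correction.
Step 5: Two-sided p-value via normal approximation = 2*(1 - Phi(|z|)) = 1.000000.
Step 6: alpha = 0.1. fail to reject H0.

R = 6, z = 0.0000, p = 1.000000, fail to reject H0.


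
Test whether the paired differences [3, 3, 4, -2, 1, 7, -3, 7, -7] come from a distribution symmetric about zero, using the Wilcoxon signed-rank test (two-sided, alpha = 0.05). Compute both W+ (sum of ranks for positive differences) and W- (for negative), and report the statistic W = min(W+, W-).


Step 1: Drop any zero differences (none here) and take |d_i|.
|d| = [3, 3, 4, 2, 1, 7, 3, 7, 7]
Step 2: Midrank |d_i| (ties get averaged ranks).
ranks: |3|->4, |3|->4, |4|->6, |2|->2, |1|->1, |7|->8, |3|->4, |7|->8, |7|->8
Step 3: Attach original signs; sum ranks with positive sign and with negative sign.
W+ = 4 + 4 + 6 + 1 + 8 + 8 = 31
W- = 2 + 4 + 8 = 14
(Check: W+ + W- = 45 should equal n(n+1)/2 = 45.)
Step 4: Test statistic W = min(W+, W-) = 14.
Step 5: Ties in |d|, so use the tie-corrected normal approximation.
        E[W] = n(n+1)/4 = 9*10/4 = 22.5.
        Tie groups: |d|=3 (t=3), |d|=7 (t=3); sum(t^3 - t) = 48.
        Var[W] = n(n+1)(2n+1)/24 - sum(t^3-t)/48 = 1710/24 - 48/48 = 70.25.
        z = (W - E[W]) / sqrt(Var[W]) = (14 - 22.5) / 8.3815 = -1.0141.
        Two-sided p = 2*Phi(z) = 0.310518.
Step 6: alpha = 0.05. fail to reject H0.

W+ = 31, W- = 14, W = min = 14, p = 0.310518, fail to reject H0.


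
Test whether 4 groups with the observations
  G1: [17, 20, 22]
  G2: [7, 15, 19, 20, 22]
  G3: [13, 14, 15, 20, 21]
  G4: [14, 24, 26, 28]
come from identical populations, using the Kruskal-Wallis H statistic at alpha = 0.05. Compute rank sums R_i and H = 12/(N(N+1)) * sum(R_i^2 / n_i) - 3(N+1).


Step 1: Combine all N = 17 observations and assign midranks.
sorted (value, group, rank): (7,G2,1), (13,G3,2), (14,G3,3.5), (14,G4,3.5), (15,G2,5.5), (15,G3,5.5), (17,G1,7), (19,G2,8), (20,G1,10), (20,G2,10), (20,G3,10), (21,G3,12), (22,G1,13.5), (22,G2,13.5), (24,G4,15), (26,G4,16), (28,G4,17)
Step 2: Sum ranks within each group.
R_1 = 30.5 (n_1 = 3)
R_2 = 38 (n_2 = 5)
R_3 = 33 (n_3 = 5)
R_4 = 51.5 (n_4 = 4)
Step 3: H = 12/(N(N+1)) * sum(R_i^2/n_i) - 3(N+1)
     = 12/(17*18) * (30.5^2/3 + 38^2/5 + 33^2/5 + 51.5^2/4) - 3*18
     = 0.039216 * 1479.75 - 54
     = 4.029248.
Step 4: Ties present; correction factor C = 1 - 42/(17^3 - 17) = 0.991422. Corrected H = 4.029248 / 0.991422 = 4.064112.
Step 5: Under H0, H ~ chi^2(3); p-value = 0.254624.
Step 6: alpha = 0.05. fail to reject H0.

H = 4.0641, df = 3, p = 0.254624, fail to reject H0.


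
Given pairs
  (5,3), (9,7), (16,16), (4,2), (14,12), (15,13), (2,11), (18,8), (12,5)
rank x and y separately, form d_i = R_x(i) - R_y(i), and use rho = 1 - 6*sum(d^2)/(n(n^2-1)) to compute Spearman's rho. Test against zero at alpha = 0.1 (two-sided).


Step 1: Rank x and y separately (midranks; no ties here).
rank(x): 5->3, 9->4, 16->8, 4->2, 14->6, 15->7, 2->1, 18->9, 12->5
rank(y): 3->2, 7->4, 16->9, 2->1, 12->7, 13->8, 11->6, 8->5, 5->3
Step 2: d_i = R_x(i) - R_y(i); compute d_i^2.
  (3-2)^2=1, (4-4)^2=0, (8-9)^2=1, (2-1)^2=1, (6-7)^2=1, (7-8)^2=1, (1-6)^2=25, (9-5)^2=16, (5-3)^2=4
sum(d^2) = 50.
Step 3: rho = 1 - 6*50 / (9*(9^2 - 1)) = 1 - 300/720 = 0.583333.
Step 4: Under H0, t = rho * sqrt((n-2)/(1-rho^2)) = 1.9001 ~ t(7).
Step 5: Two-sided p-value from the t-distribution with 7 df = 0.099186.
Step 6: alpha = 0.1. reject H0.

rho = 0.5833, p = 0.099186, reject H0 at alpha = 0.1.


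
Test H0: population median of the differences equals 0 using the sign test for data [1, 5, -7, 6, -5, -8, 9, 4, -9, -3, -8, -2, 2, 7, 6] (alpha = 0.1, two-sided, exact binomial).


Step 1: Discard zero differences. Original n = 15; n_eff = number of nonzero differences = 15.
Nonzero differences (with sign): +1, +5, -7, +6, -5, -8, +9, +4, -9, -3, -8, -2, +2, +7, +6
Step 2: Count signs: positive = 8, negative = 7.
Step 3: Under H0: P(positive) = 0.5, so the number of positives S ~ Bin(15, 0.5).
Step 4: Two-sided exact p-value = sum of Bin(15,0.5) probabilities at or below the observed probability = 1.000000.
Step 5: alpha = 0.1. fail to reject H0.

n_eff = 15, pos = 8, neg = 7, p = 1.000000, fail to reject H0.


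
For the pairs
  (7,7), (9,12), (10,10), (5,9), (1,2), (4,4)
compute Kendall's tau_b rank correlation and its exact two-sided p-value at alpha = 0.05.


Step 1: Enumerate the 15 unordered pairs (i,j) with i<j and classify each by sign(x_j-x_i) * sign(y_j-y_i).
  (1,2):dx=+2,dy=+5->C; (1,3):dx=+3,dy=+3->C; (1,4):dx=-2,dy=+2->D; (1,5):dx=-6,dy=-5->C
  (1,6):dx=-3,dy=-3->C; (2,3):dx=+1,dy=-2->D; (2,4):dx=-4,dy=-3->C; (2,5):dx=-8,dy=-10->C
  (2,6):dx=-5,dy=-8->C; (3,4):dx=-5,dy=-1->C; (3,5):dx=-9,dy=-8->C; (3,6):dx=-6,dy=-6->C
  (4,5):dx=-4,dy=-7->C; (4,6):dx=-1,dy=-5->C; (5,6):dx=+3,dy=+2->C
Step 2: C = 13, D = 2, total pairs = 15.
Step 3: tau = (C - D)/(n(n-1)/2) = (13 - 2)/15 = 0.733333.
Step 4: Exact two-sided p-value (enumerate n! = 720 permutations of y under H0): p = 0.055556.
Step 5: alpha = 0.05. fail to reject H0.

tau_b = 0.7333 (C=13, D=2), p = 0.055556, fail to reject H0.


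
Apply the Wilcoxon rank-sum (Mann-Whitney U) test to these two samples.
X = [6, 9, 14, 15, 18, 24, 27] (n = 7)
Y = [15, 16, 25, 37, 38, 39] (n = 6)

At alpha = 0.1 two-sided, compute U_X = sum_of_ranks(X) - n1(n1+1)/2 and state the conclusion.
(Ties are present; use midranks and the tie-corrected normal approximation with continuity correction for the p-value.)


Step 1: Combine and sort all 13 observations; assign midranks.
sorted (value, group): (6,X), (9,X), (14,X), (15,X), (15,Y), (16,Y), (18,X), (24,X), (25,Y), (27,X), (37,Y), (38,Y), (39,Y)
ranks: 6->1, 9->2, 14->3, 15->4.5, 15->4.5, 16->6, 18->7, 24->8, 25->9, 27->10, 37->11, 38->12, 39->13
Step 2: Rank sum for X: R1 = 1 + 2 + 3 + 4.5 + 7 + 8 + 10 = 35.5.
Step 3: U_X = R1 - n1(n1+1)/2 = 35.5 - 7*8/2 = 35.5 - 28 = 7.5.
       U_Y = n1*n2 - U_X = 42 - 7.5 = 34.5.
Step 4: Ties are present, so use the tie-corrected normal approximation (with continuity correction) for the p-value.
Step 5: p-value = 0.062928; compare to alpha = 0.1. reject H0.

U_X = 7.5, p = 0.062928, reject H0 at alpha = 0.1.


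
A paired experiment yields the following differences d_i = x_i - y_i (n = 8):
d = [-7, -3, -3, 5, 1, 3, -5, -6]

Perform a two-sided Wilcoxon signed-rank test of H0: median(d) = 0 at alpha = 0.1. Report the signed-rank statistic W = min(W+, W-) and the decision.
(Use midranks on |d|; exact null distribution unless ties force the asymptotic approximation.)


Step 1: Drop any zero differences (none here) and take |d_i|.
|d| = [7, 3, 3, 5, 1, 3, 5, 6]
Step 2: Midrank |d_i| (ties get averaged ranks).
ranks: |7|->8, |3|->3, |3|->3, |5|->5.5, |1|->1, |3|->3, |5|->5.5, |6|->7
Step 3: Attach original signs; sum ranks with positive sign and with negative sign.
W+ = 5.5 + 1 + 3 = 9.5
W- = 8 + 3 + 3 + 5.5 + 7 = 26.5
(Check: W+ + W- = 36 should equal n(n+1)/2 = 36.)
Step 4: Test statistic W = min(W+, W-) = 9.5.
Step 5: Ties in |d|, so use the tie-corrected normal approximation.
        E[W] = n(n+1)/4 = 8*9/4 = 18.
        Tie groups: |d|=3 (t=3), |d|=5 (t=2); sum(t^3 - t) = 30.
        Var[W] = n(n+1)(2n+1)/24 - sum(t^3-t)/48 = 1224/24 - 30/48 = 50.375.
        z = (W - E[W]) / sqrt(Var[W]) = (9.5 - 18) / 7.0975 = -1.1976.
        Two-sided p = 2*Phi(z) = 0.231073.
Step 6: alpha = 0.1. fail to reject H0.

W+ = 9.5, W- = 26.5, W = min = 9.5, p = 0.231073, fail to reject H0.


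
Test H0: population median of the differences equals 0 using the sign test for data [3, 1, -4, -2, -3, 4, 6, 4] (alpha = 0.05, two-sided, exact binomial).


Step 1: Discard zero differences. Original n = 8; n_eff = number of nonzero differences = 8.
Nonzero differences (with sign): +3, +1, -4, -2, -3, +4, +6, +4
Step 2: Count signs: positive = 5, negative = 3.
Step 3: Under H0: P(positive) = 0.5, so the number of positives S ~ Bin(8, 0.5).
Step 4: Two-sided exact p-value = sum of Bin(8,0.5) probabilities at or below the observed probability = 0.726562.
Step 5: alpha = 0.05. fail to reject H0.

n_eff = 8, pos = 5, neg = 3, p = 0.726562, fail to reject H0.


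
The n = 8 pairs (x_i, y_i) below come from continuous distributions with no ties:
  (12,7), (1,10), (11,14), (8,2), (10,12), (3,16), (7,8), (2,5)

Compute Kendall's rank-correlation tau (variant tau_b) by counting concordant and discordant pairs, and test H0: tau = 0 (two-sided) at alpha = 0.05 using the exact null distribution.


Step 1: Enumerate the 28 unordered pairs (i,j) with i<j and classify each by sign(x_j-x_i) * sign(y_j-y_i).
  (1,2):dx=-11,dy=+3->D; (1,3):dx=-1,dy=+7->D; (1,4):dx=-4,dy=-5->C; (1,5):dx=-2,dy=+5->D
  (1,6):dx=-9,dy=+9->D; (1,7):dx=-5,dy=+1->D; (1,8):dx=-10,dy=-2->C; (2,3):dx=+10,dy=+4->C
  (2,4):dx=+7,dy=-8->D; (2,5):dx=+9,dy=+2->C; (2,6):dx=+2,dy=+6->C; (2,7):dx=+6,dy=-2->D
  (2,8):dx=+1,dy=-5->D; (3,4):dx=-3,dy=-12->C; (3,5):dx=-1,dy=-2->C; (3,6):dx=-8,dy=+2->D
  (3,7):dx=-4,dy=-6->C; (3,8):dx=-9,dy=-9->C; (4,5):dx=+2,dy=+10->C; (4,6):dx=-5,dy=+14->D
  (4,7):dx=-1,dy=+6->D; (4,8):dx=-6,dy=+3->D; (5,6):dx=-7,dy=+4->D; (5,7):dx=-3,dy=-4->C
  (5,8):dx=-8,dy=-7->C; (6,7):dx=+4,dy=-8->D; (6,8):dx=-1,dy=-11->C; (7,8):dx=-5,dy=-3->C
Step 2: C = 14, D = 14, total pairs = 28.
Step 3: tau = (C - D)/(n(n-1)/2) = (14 - 14)/28 = 0.000000.
Step 4: Exact two-sided p-value (enumerate n! = 40320 permutations of y under H0): p = 1.000000.
Step 5: alpha = 0.05. fail to reject H0.

tau_b = 0.0000 (C=14, D=14), p = 1.000000, fail to reject H0.


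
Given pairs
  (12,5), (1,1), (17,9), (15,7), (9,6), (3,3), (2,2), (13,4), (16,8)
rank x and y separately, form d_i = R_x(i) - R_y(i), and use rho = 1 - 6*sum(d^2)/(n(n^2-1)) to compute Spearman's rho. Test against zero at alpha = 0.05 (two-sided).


Step 1: Rank x and y separately (midranks; no ties here).
rank(x): 12->5, 1->1, 17->9, 15->7, 9->4, 3->3, 2->2, 13->6, 16->8
rank(y): 5->5, 1->1, 9->9, 7->7, 6->6, 3->3, 2->2, 4->4, 8->8
Step 2: d_i = R_x(i) - R_y(i); compute d_i^2.
  (5-5)^2=0, (1-1)^2=0, (9-9)^2=0, (7-7)^2=0, (4-6)^2=4, (3-3)^2=0, (2-2)^2=0, (6-4)^2=4, (8-8)^2=0
sum(d^2) = 8.
Step 3: rho = 1 - 6*8 / (9*(9^2 - 1)) = 1 - 48/720 = 0.933333.
Step 4: Under H0, t = rho * sqrt((n-2)/(1-rho^2)) = 6.8783 ~ t(7).
Step 5: Two-sided p-value from the t-distribution with 7 df = 0.000236.
Step 6: alpha = 0.05. reject H0.

rho = 0.9333, p = 0.000236, reject H0 at alpha = 0.05.


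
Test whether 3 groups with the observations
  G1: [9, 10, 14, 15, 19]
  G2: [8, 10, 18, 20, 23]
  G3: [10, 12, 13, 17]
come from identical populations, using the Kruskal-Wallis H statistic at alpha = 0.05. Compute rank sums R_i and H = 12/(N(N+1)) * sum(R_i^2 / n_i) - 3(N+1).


Step 1: Combine all N = 14 observations and assign midranks.
sorted (value, group, rank): (8,G2,1), (9,G1,2), (10,G1,4), (10,G2,4), (10,G3,4), (12,G3,6), (13,G3,7), (14,G1,8), (15,G1,9), (17,G3,10), (18,G2,11), (19,G1,12), (20,G2,13), (23,G2,14)
Step 2: Sum ranks within each group.
R_1 = 35 (n_1 = 5)
R_2 = 43 (n_2 = 5)
R_3 = 27 (n_3 = 4)
Step 3: H = 12/(N(N+1)) * sum(R_i^2/n_i) - 3(N+1)
     = 12/(14*15) * (35^2/5 + 43^2/5 + 27^2/4) - 3*15
     = 0.057143 * 797.05 - 45
     = 0.545714.
Step 4: Ties present; correction factor C = 1 - 24/(14^3 - 14) = 0.991209. Corrected H = 0.545714 / 0.991209 = 0.550554.
Step 5: Under H0, H ~ chi^2(2); p-value = 0.759362.
Step 6: alpha = 0.05. fail to reject H0.

H = 0.5506, df = 2, p = 0.759362, fail to reject H0.


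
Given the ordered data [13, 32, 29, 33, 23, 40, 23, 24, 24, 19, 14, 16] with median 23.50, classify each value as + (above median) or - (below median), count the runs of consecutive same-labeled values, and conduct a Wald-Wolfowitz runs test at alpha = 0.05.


Step 1: Compute median = 23.50; label A = above, B = below.
Labels in order: BAAABABAABBB  (n_A = 6, n_B = 6)
Step 2: Count runs R = 7.
Step 3: Under H0 (random ordering), E[R] = 2*n_A*n_B/(n_A+n_B) + 1 = 2*6*6/12 + 1 = 7.0000.
        Var[R] = 2*n_A*n_B*(2*n_A*n_B - n_A - n_B) / ((n_A+n_B)^2 * (n_A+n_B-1)) = 4320/1584 = 2.7273.
        SD[R] = 1.6514.
Step 4: R = E[R], so z = 0 with no continuity correction.
Step 5: Two-sided p-value via normal approximation = 2*(1 - Phi(|z|)) = 1.000000.
Step 6: alpha = 0.05. fail to reject H0.

R = 7, z = 0.0000, p = 1.000000, fail to reject H0.


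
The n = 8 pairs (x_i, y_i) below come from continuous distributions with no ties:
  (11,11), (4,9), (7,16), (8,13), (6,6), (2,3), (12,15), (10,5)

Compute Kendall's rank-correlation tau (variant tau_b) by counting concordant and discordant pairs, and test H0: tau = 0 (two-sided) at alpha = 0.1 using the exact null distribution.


Step 1: Enumerate the 28 unordered pairs (i,j) with i<j and classify each by sign(x_j-x_i) * sign(y_j-y_i).
  (1,2):dx=-7,dy=-2->C; (1,3):dx=-4,dy=+5->D; (1,4):dx=-3,dy=+2->D; (1,5):dx=-5,dy=-5->C
  (1,6):dx=-9,dy=-8->C; (1,7):dx=+1,dy=+4->C; (1,8):dx=-1,dy=-6->C; (2,3):dx=+3,dy=+7->C
  (2,4):dx=+4,dy=+4->C; (2,5):dx=+2,dy=-3->D; (2,6):dx=-2,dy=-6->C; (2,7):dx=+8,dy=+6->C
  (2,8):dx=+6,dy=-4->D; (3,4):dx=+1,dy=-3->D; (3,5):dx=-1,dy=-10->C; (3,6):dx=-5,dy=-13->C
  (3,7):dx=+5,dy=-1->D; (3,8):dx=+3,dy=-11->D; (4,5):dx=-2,dy=-7->C; (4,6):dx=-6,dy=-10->C
  (4,7):dx=+4,dy=+2->C; (4,8):dx=+2,dy=-8->D; (5,6):dx=-4,dy=-3->C; (5,7):dx=+6,dy=+9->C
  (5,8):dx=+4,dy=-1->D; (6,7):dx=+10,dy=+12->C; (6,8):dx=+8,dy=+2->C; (7,8):dx=-2,dy=-10->C
Step 2: C = 19, D = 9, total pairs = 28.
Step 3: tau = (C - D)/(n(n-1)/2) = (19 - 9)/28 = 0.357143.
Step 4: Exact two-sided p-value (enumerate n! = 40320 permutations of y under H0): p = 0.275099.
Step 5: alpha = 0.1. fail to reject H0.

tau_b = 0.3571 (C=19, D=9), p = 0.275099, fail to reject H0.


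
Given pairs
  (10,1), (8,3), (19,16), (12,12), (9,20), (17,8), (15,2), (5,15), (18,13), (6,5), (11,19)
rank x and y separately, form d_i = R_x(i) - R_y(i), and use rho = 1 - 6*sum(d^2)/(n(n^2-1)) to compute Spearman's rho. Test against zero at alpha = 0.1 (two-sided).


Step 1: Rank x and y separately (midranks; no ties here).
rank(x): 10->5, 8->3, 19->11, 12->7, 9->4, 17->9, 15->8, 5->1, 18->10, 6->2, 11->6
rank(y): 1->1, 3->3, 16->9, 12->6, 20->11, 8->5, 2->2, 15->8, 13->7, 5->4, 19->10
Step 2: d_i = R_x(i) - R_y(i); compute d_i^2.
  (5-1)^2=16, (3-3)^2=0, (11-9)^2=4, (7-6)^2=1, (4-11)^2=49, (9-5)^2=16, (8-2)^2=36, (1-8)^2=49, (10-7)^2=9, (2-4)^2=4, (6-10)^2=16
sum(d^2) = 200.
Step 3: rho = 1 - 6*200 / (11*(11^2 - 1)) = 1 - 1200/1320 = 0.090909.
Step 4: Under H0, t = rho * sqrt((n-2)/(1-rho^2)) = 0.2739 ~ t(9).
Step 5: Two-sided p-value from the t-distribution with 9 df = 0.790373.
Step 6: alpha = 0.1. fail to reject H0.

rho = 0.0909, p = 0.790373, fail to reject H0 at alpha = 0.1.


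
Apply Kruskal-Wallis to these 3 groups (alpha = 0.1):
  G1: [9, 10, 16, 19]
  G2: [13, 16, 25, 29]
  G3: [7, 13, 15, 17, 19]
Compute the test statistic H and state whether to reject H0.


Step 1: Combine all N = 13 observations and assign midranks.
sorted (value, group, rank): (7,G3,1), (9,G1,2), (10,G1,3), (13,G2,4.5), (13,G3,4.5), (15,G3,6), (16,G1,7.5), (16,G2,7.5), (17,G3,9), (19,G1,10.5), (19,G3,10.5), (25,G2,12), (29,G2,13)
Step 2: Sum ranks within each group.
R_1 = 23 (n_1 = 4)
R_2 = 37 (n_2 = 4)
R_3 = 31 (n_3 = 5)
Step 3: H = 12/(N(N+1)) * sum(R_i^2/n_i) - 3(N+1)
     = 12/(13*14) * (23^2/4 + 37^2/4 + 31^2/5) - 3*14
     = 0.065934 * 666.7 - 42
     = 1.958242.
Step 4: Ties present; correction factor C = 1 - 18/(13^3 - 13) = 0.991758. Corrected H = 1.958242 / 0.991758 = 1.974515.
Step 5: Under H0, H ~ chi^2(2); p-value = 0.372597.
Step 6: alpha = 0.1. fail to reject H0.

H = 1.9745, df = 2, p = 0.372597, fail to reject H0.


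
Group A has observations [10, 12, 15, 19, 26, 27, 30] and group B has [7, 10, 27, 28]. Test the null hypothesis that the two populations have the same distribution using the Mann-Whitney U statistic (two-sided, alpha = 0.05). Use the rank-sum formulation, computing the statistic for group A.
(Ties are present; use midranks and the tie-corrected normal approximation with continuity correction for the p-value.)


Step 1: Combine and sort all 11 observations; assign midranks.
sorted (value, group): (7,Y), (10,X), (10,Y), (12,X), (15,X), (19,X), (26,X), (27,X), (27,Y), (28,Y), (30,X)
ranks: 7->1, 10->2.5, 10->2.5, 12->4, 15->5, 19->6, 26->7, 27->8.5, 27->8.5, 28->10, 30->11
Step 2: Rank sum for X: R1 = 2.5 + 4 + 5 + 6 + 7 + 8.5 + 11 = 44.
Step 3: U_X = R1 - n1(n1+1)/2 = 44 - 7*8/2 = 44 - 28 = 16.
       U_Y = n1*n2 - U_X = 28 - 16 = 12.
Step 4: Ties are present, so use the tie-corrected normal approximation (with continuity correction) for the p-value.
Step 5: p-value = 0.775820; compare to alpha = 0.05. fail to reject H0.

U_X = 16, p = 0.775820, fail to reject H0 at alpha = 0.05.


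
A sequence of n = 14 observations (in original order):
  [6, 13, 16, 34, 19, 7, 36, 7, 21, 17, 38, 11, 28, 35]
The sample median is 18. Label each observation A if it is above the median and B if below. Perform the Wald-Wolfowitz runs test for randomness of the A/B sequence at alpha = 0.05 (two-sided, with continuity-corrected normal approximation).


Step 1: Compute median = 18; label A = above, B = below.
Labels in order: BBBAABABABABAA  (n_A = 7, n_B = 7)
Step 2: Count runs R = 10.
Step 3: Under H0 (random ordering), E[R] = 2*n_A*n_B/(n_A+n_B) + 1 = 2*7*7/14 + 1 = 8.0000.
        Var[R] = 2*n_A*n_B*(2*n_A*n_B - n_A - n_B) / ((n_A+n_B)^2 * (n_A+n_B-1)) = 8232/2548 = 3.2308.
        SD[R] = 1.7974.
Step 4: Continuity-corrected z = (R - 0.5 - E[R]) / SD[R] = (10 - 0.5 - 8.0000) / 1.7974 = 0.8345.
Step 5: Two-sided p-value via normal approximation = 2*(1 - Phi(|z|)) = 0.403986.
Step 6: alpha = 0.05. fail to reject H0.

R = 10, z = 0.8345, p = 0.403986, fail to reject H0.


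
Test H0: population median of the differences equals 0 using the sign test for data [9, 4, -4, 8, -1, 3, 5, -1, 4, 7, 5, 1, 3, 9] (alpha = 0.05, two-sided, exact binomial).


Step 1: Discard zero differences. Original n = 14; n_eff = number of nonzero differences = 14.
Nonzero differences (with sign): +9, +4, -4, +8, -1, +3, +5, -1, +4, +7, +5, +1, +3, +9
Step 2: Count signs: positive = 11, negative = 3.
Step 3: Under H0: P(positive) = 0.5, so the number of positives S ~ Bin(14, 0.5).
Step 4: Two-sided exact p-value = sum of Bin(14,0.5) probabilities at or below the observed probability = 0.057373.
Step 5: alpha = 0.05. fail to reject H0.

n_eff = 14, pos = 11, neg = 3, p = 0.057373, fail to reject H0.


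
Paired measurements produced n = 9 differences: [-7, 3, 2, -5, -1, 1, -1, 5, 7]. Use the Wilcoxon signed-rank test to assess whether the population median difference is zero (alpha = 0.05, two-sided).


Step 1: Drop any zero differences (none here) and take |d_i|.
|d| = [7, 3, 2, 5, 1, 1, 1, 5, 7]
Step 2: Midrank |d_i| (ties get averaged ranks).
ranks: |7|->8.5, |3|->5, |2|->4, |5|->6.5, |1|->2, |1|->2, |1|->2, |5|->6.5, |7|->8.5
Step 3: Attach original signs; sum ranks with positive sign and with negative sign.
W+ = 5 + 4 + 2 + 6.5 + 8.5 = 26
W- = 8.5 + 6.5 + 2 + 2 = 19
(Check: W+ + W- = 45 should equal n(n+1)/2 = 45.)
Step 4: Test statistic W = min(W+, W-) = 19.
Step 5: Ties in |d|, so use the tie-corrected normal approximation.
        E[W] = n(n+1)/4 = 9*10/4 = 22.5.
        Tie groups: |d|=1 (t=3), |d|=5 (t=2), |d|=7 (t=2); sum(t^3 - t) = 36.
        Var[W] = n(n+1)(2n+1)/24 - sum(t^3-t)/48 = 1710/24 - 36/48 = 70.5.
        z = (W - E[W]) / sqrt(Var[W]) = (19 - 22.5) / 8.3964 = -0.4168.
        Two-sided p = 2*Phi(z) = 0.676793.
Step 6: alpha = 0.05. fail to reject H0.

W+ = 26, W- = 19, W = min = 19, p = 0.676793, fail to reject H0.


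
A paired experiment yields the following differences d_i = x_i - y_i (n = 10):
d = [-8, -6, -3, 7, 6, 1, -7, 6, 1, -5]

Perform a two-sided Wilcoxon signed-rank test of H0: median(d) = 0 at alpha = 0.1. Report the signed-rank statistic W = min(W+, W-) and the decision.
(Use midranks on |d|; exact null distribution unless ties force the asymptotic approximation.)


Step 1: Drop any zero differences (none here) and take |d_i|.
|d| = [8, 6, 3, 7, 6, 1, 7, 6, 1, 5]
Step 2: Midrank |d_i| (ties get averaged ranks).
ranks: |8|->10, |6|->6, |3|->3, |7|->8.5, |6|->6, |1|->1.5, |7|->8.5, |6|->6, |1|->1.5, |5|->4
Step 3: Attach original signs; sum ranks with positive sign and with negative sign.
W+ = 8.5 + 6 + 1.5 + 6 + 1.5 = 23.5
W- = 10 + 6 + 3 + 8.5 + 4 = 31.5
(Check: W+ + W- = 55 should equal n(n+1)/2 = 55.)
Step 4: Test statistic W = min(W+, W-) = 23.5.
Step 5: Ties in |d|, so use the tie-corrected normal approximation.
        E[W] = n(n+1)/4 = 10*11/4 = 27.5.
        Tie groups: |d|=1 (t=2), |d|=6 (t=3), |d|=7 (t=2); sum(t^3 - t) = 36.
        Var[W] = n(n+1)(2n+1)/24 - sum(t^3-t)/48 = 2310/24 - 36/48 = 95.5.
        z = (W - E[W]) / sqrt(Var[W]) = (23.5 - 27.5) / 9.7724 = -0.4093.
        Two-sided p = 2*Phi(z) = 0.682308.
Step 6: alpha = 0.1. fail to reject H0.

W+ = 23.5, W- = 31.5, W = min = 23.5, p = 0.682308, fail to reject H0.


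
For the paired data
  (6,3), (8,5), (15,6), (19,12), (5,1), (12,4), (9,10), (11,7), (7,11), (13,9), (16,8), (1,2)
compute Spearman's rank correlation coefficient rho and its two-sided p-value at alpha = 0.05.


Step 1: Rank x and y separately (midranks; no ties here).
rank(x): 6->3, 8->5, 15->10, 19->12, 5->2, 12->8, 9->6, 11->7, 7->4, 13->9, 16->11, 1->1
rank(y): 3->3, 5->5, 6->6, 12->12, 1->1, 4->4, 10->10, 7->7, 11->11, 9->9, 8->8, 2->2
Step 2: d_i = R_x(i) - R_y(i); compute d_i^2.
  (3-3)^2=0, (5-5)^2=0, (10-6)^2=16, (12-12)^2=0, (2-1)^2=1, (8-4)^2=16, (6-10)^2=16, (7-7)^2=0, (4-11)^2=49, (9-9)^2=0, (11-8)^2=9, (1-2)^2=1
sum(d^2) = 108.
Step 3: rho = 1 - 6*108 / (12*(12^2 - 1)) = 1 - 648/1716 = 0.622378.
Step 4: Under H0, t = rho * sqrt((n-2)/(1-rho^2)) = 2.5145 ~ t(10).
Step 5: Two-sided p-value from the t-distribution with 10 df = 0.030676.
Step 6: alpha = 0.05. reject H0.

rho = 0.6224, p = 0.030676, reject H0 at alpha = 0.05.


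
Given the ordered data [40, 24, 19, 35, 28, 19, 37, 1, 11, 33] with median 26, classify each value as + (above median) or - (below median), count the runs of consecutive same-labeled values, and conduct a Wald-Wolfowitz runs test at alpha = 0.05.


Step 1: Compute median = 26; label A = above, B = below.
Labels in order: ABBAABABBA  (n_A = 5, n_B = 5)
Step 2: Count runs R = 7.
Step 3: Under H0 (random ordering), E[R] = 2*n_A*n_B/(n_A+n_B) + 1 = 2*5*5/10 + 1 = 6.0000.
        Var[R] = 2*n_A*n_B*(2*n_A*n_B - n_A - n_B) / ((n_A+n_B)^2 * (n_A+n_B-1)) = 2000/900 = 2.2222.
        SD[R] = 1.4907.
Step 4: Continuity-corrected z = (R - 0.5 - E[R]) / SD[R] = (7 - 0.5 - 6.0000) / 1.4907 = 0.3354.
Step 5: Two-sided p-value via normal approximation = 2*(1 - Phi(|z|)) = 0.737316.
Step 6: alpha = 0.05. fail to reject H0.

R = 7, z = 0.3354, p = 0.737316, fail to reject H0.


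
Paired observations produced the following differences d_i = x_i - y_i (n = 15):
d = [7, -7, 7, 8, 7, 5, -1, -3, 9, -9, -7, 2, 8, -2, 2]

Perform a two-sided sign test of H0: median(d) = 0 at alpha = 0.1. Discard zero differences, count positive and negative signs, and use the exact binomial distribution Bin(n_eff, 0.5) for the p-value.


Step 1: Discard zero differences. Original n = 15; n_eff = number of nonzero differences = 15.
Nonzero differences (with sign): +7, -7, +7, +8, +7, +5, -1, -3, +9, -9, -7, +2, +8, -2, +2
Step 2: Count signs: positive = 9, negative = 6.
Step 3: Under H0: P(positive) = 0.5, so the number of positives S ~ Bin(15, 0.5).
Step 4: Two-sided exact p-value = sum of Bin(15,0.5) probabilities at or below the observed probability = 0.607239.
Step 5: alpha = 0.1. fail to reject H0.

n_eff = 15, pos = 9, neg = 6, p = 0.607239, fail to reject H0.


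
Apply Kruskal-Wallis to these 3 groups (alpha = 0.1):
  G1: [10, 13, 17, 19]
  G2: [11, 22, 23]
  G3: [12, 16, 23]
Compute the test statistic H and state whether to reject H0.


Step 1: Combine all N = 10 observations and assign midranks.
sorted (value, group, rank): (10,G1,1), (11,G2,2), (12,G3,3), (13,G1,4), (16,G3,5), (17,G1,6), (19,G1,7), (22,G2,8), (23,G2,9.5), (23,G3,9.5)
Step 2: Sum ranks within each group.
R_1 = 18 (n_1 = 4)
R_2 = 19.5 (n_2 = 3)
R_3 = 17.5 (n_3 = 3)
Step 3: H = 12/(N(N+1)) * sum(R_i^2/n_i) - 3(N+1)
     = 12/(10*11) * (18^2/4 + 19.5^2/3 + 17.5^2/3) - 3*11
     = 0.109091 * 309.833 - 33
     = 0.800000.
Step 4: Ties present; correction factor C = 1 - 6/(10^3 - 10) = 0.993939. Corrected H = 0.800000 / 0.993939 = 0.804878.
Step 5: Under H0, H ~ chi^2(2); p-value = 0.668687.
Step 6: alpha = 0.1. fail to reject H0.

H = 0.8049, df = 2, p = 0.668687, fail to reject H0.


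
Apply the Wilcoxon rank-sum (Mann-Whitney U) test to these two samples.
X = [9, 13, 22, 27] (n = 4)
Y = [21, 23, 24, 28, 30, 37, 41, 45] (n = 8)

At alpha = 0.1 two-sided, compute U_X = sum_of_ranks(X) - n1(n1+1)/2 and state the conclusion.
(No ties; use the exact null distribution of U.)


Step 1: Combine and sort all 12 observations; assign midranks.
sorted (value, group): (9,X), (13,X), (21,Y), (22,X), (23,Y), (24,Y), (27,X), (28,Y), (30,Y), (37,Y), (41,Y), (45,Y)
ranks: 9->1, 13->2, 21->3, 22->4, 23->5, 24->6, 27->7, 28->8, 30->9, 37->10, 41->11, 45->12
Step 2: Rank sum for X: R1 = 1 + 2 + 4 + 7 = 14.
Step 3: U_X = R1 - n1(n1+1)/2 = 14 - 4*5/2 = 14 - 10 = 4.
       U_Y = n1*n2 - U_X = 32 - 4 = 28.
Step 4: No ties, so the exact null distribution of U (based on enumerating the C(12,4) = 495 equally likely rank assignments) gives the two-sided p-value.
Step 5: p-value = 0.048485; compare to alpha = 0.1. reject H0.

U_X = 4, p = 0.048485, reject H0 at alpha = 0.1.


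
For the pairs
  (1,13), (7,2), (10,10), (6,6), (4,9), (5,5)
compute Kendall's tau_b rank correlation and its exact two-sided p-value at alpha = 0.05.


Step 1: Enumerate the 15 unordered pairs (i,j) with i<j and classify each by sign(x_j-x_i) * sign(y_j-y_i).
  (1,2):dx=+6,dy=-11->D; (1,3):dx=+9,dy=-3->D; (1,4):dx=+5,dy=-7->D; (1,5):dx=+3,dy=-4->D
  (1,6):dx=+4,dy=-8->D; (2,3):dx=+3,dy=+8->C; (2,4):dx=-1,dy=+4->D; (2,5):dx=-3,dy=+7->D
  (2,6):dx=-2,dy=+3->D; (3,4):dx=-4,dy=-4->C; (3,5):dx=-6,dy=-1->C; (3,6):dx=-5,dy=-5->C
  (4,5):dx=-2,dy=+3->D; (4,6):dx=-1,dy=-1->C; (5,6):dx=+1,dy=-4->D
Step 2: C = 5, D = 10, total pairs = 15.
Step 3: tau = (C - D)/(n(n-1)/2) = (5 - 10)/15 = -0.333333.
Step 4: Exact two-sided p-value (enumerate n! = 720 permutations of y under H0): p = 0.469444.
Step 5: alpha = 0.05. fail to reject H0.

tau_b = -0.3333 (C=5, D=10), p = 0.469444, fail to reject H0.


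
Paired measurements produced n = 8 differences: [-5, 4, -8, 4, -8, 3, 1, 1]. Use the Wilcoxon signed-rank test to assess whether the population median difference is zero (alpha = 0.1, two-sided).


Step 1: Drop any zero differences (none here) and take |d_i|.
|d| = [5, 4, 8, 4, 8, 3, 1, 1]
Step 2: Midrank |d_i| (ties get averaged ranks).
ranks: |5|->6, |4|->4.5, |8|->7.5, |4|->4.5, |8|->7.5, |3|->3, |1|->1.5, |1|->1.5
Step 3: Attach original signs; sum ranks with positive sign and with negative sign.
W+ = 4.5 + 4.5 + 3 + 1.5 + 1.5 = 15
W- = 6 + 7.5 + 7.5 = 21
(Check: W+ + W- = 36 should equal n(n+1)/2 = 36.)
Step 4: Test statistic W = min(W+, W-) = 15.
Step 5: Ties in |d|, so use the tie-corrected normal approximation.
        E[W] = n(n+1)/4 = 8*9/4 = 18.
        Tie groups: |d|=1 (t=2), |d|=4 (t=2), |d|=8 (t=2); sum(t^3 - t) = 18.
        Var[W] = n(n+1)(2n+1)/24 - sum(t^3-t)/48 = 1224/24 - 18/48 = 50.625.
        z = (W - E[W]) / sqrt(Var[W]) = (15 - 18) / 7.1151 = -0.4216.
        Two-sided p = 2*Phi(z) = 0.673290.
Step 6: alpha = 0.1. fail to reject H0.

W+ = 15, W- = 21, W = min = 15, p = 0.673290, fail to reject H0.


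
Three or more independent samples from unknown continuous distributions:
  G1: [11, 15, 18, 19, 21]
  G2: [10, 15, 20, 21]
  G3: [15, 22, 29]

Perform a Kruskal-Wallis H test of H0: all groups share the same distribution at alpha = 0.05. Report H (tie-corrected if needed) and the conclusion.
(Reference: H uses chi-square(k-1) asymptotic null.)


Step 1: Combine all N = 12 observations and assign midranks.
sorted (value, group, rank): (10,G2,1), (11,G1,2), (15,G1,4), (15,G2,4), (15,G3,4), (18,G1,6), (19,G1,7), (20,G2,8), (21,G1,9.5), (21,G2,9.5), (22,G3,11), (29,G3,12)
Step 2: Sum ranks within each group.
R_1 = 28.5 (n_1 = 5)
R_2 = 22.5 (n_2 = 4)
R_3 = 27 (n_3 = 3)
Step 3: H = 12/(N(N+1)) * sum(R_i^2/n_i) - 3(N+1)
     = 12/(12*13) * (28.5^2/5 + 22.5^2/4 + 27^2/3) - 3*13
     = 0.076923 * 532.013 - 39
     = 1.924038.
Step 4: Ties present; correction factor C = 1 - 30/(12^3 - 12) = 0.982517. Corrected H = 1.924038 / 0.982517 = 1.958274.
Step 5: Under H0, H ~ chi^2(2); p-value = 0.375635.
Step 6: alpha = 0.05. fail to reject H0.

H = 1.9583, df = 2, p = 0.375635, fail to reject H0.


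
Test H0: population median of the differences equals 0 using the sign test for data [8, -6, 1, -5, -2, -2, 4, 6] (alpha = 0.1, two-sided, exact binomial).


Step 1: Discard zero differences. Original n = 8; n_eff = number of nonzero differences = 8.
Nonzero differences (with sign): +8, -6, +1, -5, -2, -2, +4, +6
Step 2: Count signs: positive = 4, negative = 4.
Step 3: Under H0: P(positive) = 0.5, so the number of positives S ~ Bin(8, 0.5).
Step 4: Two-sided exact p-value = sum of Bin(8,0.5) probabilities at or below the observed probability = 1.000000.
Step 5: alpha = 0.1. fail to reject H0.

n_eff = 8, pos = 4, neg = 4, p = 1.000000, fail to reject H0.


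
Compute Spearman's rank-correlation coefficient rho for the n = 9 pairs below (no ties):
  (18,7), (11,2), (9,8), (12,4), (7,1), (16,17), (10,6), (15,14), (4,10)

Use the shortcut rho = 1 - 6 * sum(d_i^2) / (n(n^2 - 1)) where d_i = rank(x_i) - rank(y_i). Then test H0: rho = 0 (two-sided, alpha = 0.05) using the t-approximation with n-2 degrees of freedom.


Step 1: Rank x and y separately (midranks; no ties here).
rank(x): 18->9, 11->5, 9->3, 12->6, 7->2, 16->8, 10->4, 15->7, 4->1
rank(y): 7->5, 2->2, 8->6, 4->3, 1->1, 17->9, 6->4, 14->8, 10->7
Step 2: d_i = R_x(i) - R_y(i); compute d_i^2.
  (9-5)^2=16, (5-2)^2=9, (3-6)^2=9, (6-3)^2=9, (2-1)^2=1, (8-9)^2=1, (4-4)^2=0, (7-8)^2=1, (1-7)^2=36
sum(d^2) = 82.
Step 3: rho = 1 - 6*82 / (9*(9^2 - 1)) = 1 - 492/720 = 0.316667.
Step 4: Under H0, t = rho * sqrt((n-2)/(1-rho^2)) = 0.8833 ~ t(7).
Step 5: Two-sided p-value from the t-distribution with 7 df = 0.406397.
Step 6: alpha = 0.05. fail to reject H0.

rho = 0.3167, p = 0.406397, fail to reject H0 at alpha = 0.05.


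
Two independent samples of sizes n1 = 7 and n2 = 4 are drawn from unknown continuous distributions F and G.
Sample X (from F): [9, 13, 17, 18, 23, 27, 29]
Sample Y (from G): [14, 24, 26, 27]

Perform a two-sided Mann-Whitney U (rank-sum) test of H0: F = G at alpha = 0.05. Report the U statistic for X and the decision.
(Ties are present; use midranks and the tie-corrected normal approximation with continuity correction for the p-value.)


Step 1: Combine and sort all 11 observations; assign midranks.
sorted (value, group): (9,X), (13,X), (14,Y), (17,X), (18,X), (23,X), (24,Y), (26,Y), (27,X), (27,Y), (29,X)
ranks: 9->1, 13->2, 14->3, 17->4, 18->5, 23->6, 24->7, 26->8, 27->9.5, 27->9.5, 29->11
Step 2: Rank sum for X: R1 = 1 + 2 + 4 + 5 + 6 + 9.5 + 11 = 38.5.
Step 3: U_X = R1 - n1(n1+1)/2 = 38.5 - 7*8/2 = 38.5 - 28 = 10.5.
       U_Y = n1*n2 - U_X = 28 - 10.5 = 17.5.
Step 4: Ties are present, so use the tie-corrected normal approximation (with continuity correction) for the p-value.
Step 5: p-value = 0.569872; compare to alpha = 0.05. fail to reject H0.

U_X = 10.5, p = 0.569872, fail to reject H0 at alpha = 0.05.
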